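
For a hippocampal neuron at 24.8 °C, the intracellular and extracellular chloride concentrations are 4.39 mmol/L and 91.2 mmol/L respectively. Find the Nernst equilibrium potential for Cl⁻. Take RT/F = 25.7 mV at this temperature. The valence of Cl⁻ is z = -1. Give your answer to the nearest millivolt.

E = (25.7/z) · ln([Cl⁻]_out/[Cl⁻]_in) with z = -1.
For an anion, dividing by z = -1 reverses the sign.
= (25.7/-1) · ln(91.2/4.39) = -25.70 · ln(20.77)
= -25.70 · (3.0337) = -77.97 mV

-78 mV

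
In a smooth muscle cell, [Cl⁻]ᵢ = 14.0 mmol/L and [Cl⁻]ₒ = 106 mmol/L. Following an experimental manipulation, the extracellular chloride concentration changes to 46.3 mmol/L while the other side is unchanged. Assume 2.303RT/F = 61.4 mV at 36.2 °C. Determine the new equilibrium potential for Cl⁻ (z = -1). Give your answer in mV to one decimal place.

After the shift: [Cl⁻]_out = 46.3, [Cl⁻]_in = 14.0 mmol/L.
E_new = (61.4/-1)·log₁₀(46.3/14.0) = -61.40 · (0.5195) = -31.89 mV

-31.9 mV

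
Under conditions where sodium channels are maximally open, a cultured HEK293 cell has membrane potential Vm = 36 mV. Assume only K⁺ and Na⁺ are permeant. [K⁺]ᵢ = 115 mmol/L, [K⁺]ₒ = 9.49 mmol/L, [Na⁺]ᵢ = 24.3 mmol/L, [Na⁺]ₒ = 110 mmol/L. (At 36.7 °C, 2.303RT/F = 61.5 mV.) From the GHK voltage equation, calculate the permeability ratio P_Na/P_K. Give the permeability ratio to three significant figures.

26.3

Let α = P_Na/P_K. GHK: Vm = 61.5·log₁₀[(Kₒ + α·Naₒ)/(Kᵢ + α·Naᵢ)].
10^(Vm/61.5) = 10^(36.0/61.5) = 3.8492
So 3.8492·(Kᵢ + α·Naᵢ) = Kₒ + α·Naₒ → α = (3.8492·115.0 − 9.49) / (110.0 − 3.8492·24.3)
α = (442.7 − 9.49) / (110.0 − 93.53) = 433.2/16.47 = 26.31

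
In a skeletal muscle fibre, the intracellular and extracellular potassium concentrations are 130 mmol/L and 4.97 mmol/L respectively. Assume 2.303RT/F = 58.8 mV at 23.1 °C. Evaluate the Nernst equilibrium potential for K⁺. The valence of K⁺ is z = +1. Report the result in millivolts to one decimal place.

-83.4 mV

E = (58.8/z) · log₁₀([K⁺]_out/[K⁺]_in) with z = +1.
= (58.8/1) · log₁₀(4.97/130) = 58.80 · log₁₀(0.03823)
= 58.80 · (-1.4176) = -83.35 mV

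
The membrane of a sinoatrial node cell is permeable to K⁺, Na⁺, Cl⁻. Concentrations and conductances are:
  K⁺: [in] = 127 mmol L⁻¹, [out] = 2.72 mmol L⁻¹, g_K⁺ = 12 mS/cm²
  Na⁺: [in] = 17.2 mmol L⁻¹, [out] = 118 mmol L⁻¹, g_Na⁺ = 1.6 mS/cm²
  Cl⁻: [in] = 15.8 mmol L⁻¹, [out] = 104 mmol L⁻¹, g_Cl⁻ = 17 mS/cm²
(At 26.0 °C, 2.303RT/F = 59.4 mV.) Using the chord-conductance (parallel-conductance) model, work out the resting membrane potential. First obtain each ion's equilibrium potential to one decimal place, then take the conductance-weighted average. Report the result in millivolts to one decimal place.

E_K⁺ = (59.4/1)·log₁₀(2.72/127) = -99.2 mV
E_Na⁺ = (59.4/1)·log₁₀(118/17.2) = 49.7 mV
E_Cl⁻ = (59.4/-1)·log₁₀(104/15.8) = -48.6 mV
Vm = (Σ gᵢEᵢ)/(Σ gᵢ) = (12·-99.2 + 1.6·49.7 + 17·-48.6) / (12 + 1.6 + 17)
= -1937.08 / 30.6 = -63.30 mV

-63.3 mV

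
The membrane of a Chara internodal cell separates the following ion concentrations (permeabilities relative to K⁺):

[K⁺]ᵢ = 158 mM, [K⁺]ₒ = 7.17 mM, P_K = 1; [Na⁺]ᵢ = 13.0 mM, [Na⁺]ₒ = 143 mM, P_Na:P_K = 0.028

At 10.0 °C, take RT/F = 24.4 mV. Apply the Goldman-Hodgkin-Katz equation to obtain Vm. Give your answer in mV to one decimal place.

-64.7 mV

Vm = 24.4 · ln[(Σ P·[cation]ₒ + Σ P·[anion]ᵢ) / (Σ P·[cation]ᵢ + Σ P·[anion]ₒ)]
Numerator = 1×7.17 + 0.028×143 = 11.17
Denominator = 1×158 + 0.028×13.0 = 158.4
Vm = 24.4 · ln(0.070559) = 24.4 × (-2.6513) = -64.69 mV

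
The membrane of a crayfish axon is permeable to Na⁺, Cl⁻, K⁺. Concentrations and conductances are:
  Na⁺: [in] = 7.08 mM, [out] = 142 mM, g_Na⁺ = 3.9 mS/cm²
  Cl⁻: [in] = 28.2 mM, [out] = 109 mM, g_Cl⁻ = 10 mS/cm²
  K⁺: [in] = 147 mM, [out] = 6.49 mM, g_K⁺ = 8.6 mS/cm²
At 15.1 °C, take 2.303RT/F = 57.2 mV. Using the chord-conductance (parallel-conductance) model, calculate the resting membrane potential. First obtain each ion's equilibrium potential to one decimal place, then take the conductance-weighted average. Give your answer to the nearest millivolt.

-32 mV

E_Na⁺ = (57.2/1)·log₁₀(142/7.08) = 74.5 mV
E_Cl⁻ = (57.2/-1)·log₁₀(109/28.2) = -33.6 mV
E_K⁺ = (57.2/1)·log₁₀(6.49/147) = -77.5 mV
Vm = (Σ gᵢEᵢ)/(Σ gᵢ) = (3.9·74.5 + 10·-33.6 + 8.6·-77.5) / (3.9 + 10 + 8.6)
= -711.95 / 22.5 = -31.64 mV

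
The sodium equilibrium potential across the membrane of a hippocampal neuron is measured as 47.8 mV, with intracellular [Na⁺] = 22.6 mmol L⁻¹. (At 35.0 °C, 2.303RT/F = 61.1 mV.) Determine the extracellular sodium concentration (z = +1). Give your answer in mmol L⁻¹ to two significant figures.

140 mmol L⁻¹

Nernst: E = (61.1/1) · log₁₀([out]/[in]), so log₁₀([out]/[in]) = 47.8 × 1 / 61.1 = 0.7823.
[out]/[in] = 10^(0.7823) = 6.058.
[out] = 6.058 × 22.6 = 136.9 mmol L⁻¹.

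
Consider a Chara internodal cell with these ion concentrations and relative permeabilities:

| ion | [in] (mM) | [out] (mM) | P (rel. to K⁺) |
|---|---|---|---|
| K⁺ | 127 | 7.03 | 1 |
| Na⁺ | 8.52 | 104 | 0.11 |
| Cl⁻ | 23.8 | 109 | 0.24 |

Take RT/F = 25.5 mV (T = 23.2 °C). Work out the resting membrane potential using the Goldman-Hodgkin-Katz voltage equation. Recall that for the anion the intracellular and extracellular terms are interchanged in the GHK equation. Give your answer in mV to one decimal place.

Vm = 25.5 · ln[(Σ P·[cation]ₒ + Σ P·[anion]ᵢ) / (Σ P·[cation]ᵢ + Σ P·[anion]ₒ)]
Numerator = 1×7.03 + 0.11×104 + 0.24×23.8 = 24.18
Denominator = 1×127 + 0.11×8.52 + 0.24×109 = 154.1
Vm = 25.5 · ln(0.15693) = 25.5 × (-1.8520) = -47.23 mV

-47.2 mV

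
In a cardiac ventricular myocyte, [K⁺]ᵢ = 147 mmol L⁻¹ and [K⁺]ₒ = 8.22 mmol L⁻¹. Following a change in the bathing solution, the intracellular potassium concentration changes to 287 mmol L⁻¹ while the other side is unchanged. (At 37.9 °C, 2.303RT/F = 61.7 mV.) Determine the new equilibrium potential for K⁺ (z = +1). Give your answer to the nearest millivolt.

After the shift: [K⁺]_out = 8.22, [K⁺]_in = 287 mmol L⁻¹.
E_new = (61.7/1)·log₁₀(8.22/287) = 61.70 · (-1.5430) = -95.20 mV

-95 mV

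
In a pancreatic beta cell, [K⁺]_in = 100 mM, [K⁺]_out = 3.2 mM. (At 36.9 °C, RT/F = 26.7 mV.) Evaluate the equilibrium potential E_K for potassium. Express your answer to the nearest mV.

-92 mV

E = (26.7/z) · ln([K⁺]_out/[K⁺]_in) with z = +1.
= (26.7/1) · ln(3.2/100) = 26.70 · ln(0.032)
= 26.70 · (-3.4420) = -91.90 mV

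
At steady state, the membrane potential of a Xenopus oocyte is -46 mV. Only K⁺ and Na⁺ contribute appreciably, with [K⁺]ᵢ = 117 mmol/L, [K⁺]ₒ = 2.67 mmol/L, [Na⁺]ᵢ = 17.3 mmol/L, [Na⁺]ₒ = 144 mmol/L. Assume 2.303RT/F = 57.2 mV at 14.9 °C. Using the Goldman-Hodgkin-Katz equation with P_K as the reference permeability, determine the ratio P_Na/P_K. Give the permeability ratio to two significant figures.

Let α = P_Na/P_K. GHK: Vm = 57.2·log₁₀[(Kₒ + α·Naₒ)/(Kᵢ + α·Naᵢ)].
10^(Vm/57.2) = 10^(-46.0/57.2) = 0.15697
So 0.15697·(Kᵢ + α·Naᵢ) = Kₒ + α·Naₒ → α = (0.15697·117.0 − 2.67) / (144.0 − 0.15697·17.3)
α = (18.36 − 2.67) / (144.0 − 2.716) = 15.69/141.3 = 0.1111

0.11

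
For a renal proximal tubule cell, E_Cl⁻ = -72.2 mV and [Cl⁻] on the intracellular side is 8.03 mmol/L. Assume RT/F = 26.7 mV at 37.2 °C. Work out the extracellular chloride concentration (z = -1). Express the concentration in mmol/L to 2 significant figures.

Nernst: E = (26.7/-1) · ln([out]/[in]), so ln([out]/[in]) = -72.2 × -1 / 26.7 = 2.7041.
[out]/[in] = e^(2.7041) = 14.94.
[out] = 14.94 × 8.03 = 120 mmol/L.

120 mmol/L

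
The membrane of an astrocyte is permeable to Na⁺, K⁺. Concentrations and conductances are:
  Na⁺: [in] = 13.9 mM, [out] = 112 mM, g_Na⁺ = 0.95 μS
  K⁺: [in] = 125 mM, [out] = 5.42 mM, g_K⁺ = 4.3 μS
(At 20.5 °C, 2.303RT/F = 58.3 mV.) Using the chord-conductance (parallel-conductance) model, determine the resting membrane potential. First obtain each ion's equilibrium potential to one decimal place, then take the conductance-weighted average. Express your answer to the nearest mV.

-56 mV

E_Na⁺ = (58.3/1)·log₁₀(112/13.9) = 52.8 mV
E_K⁺ = (58.3/1)·log₁₀(5.42/125) = -79.5 mV
Vm = (Σ gᵢEᵢ)/(Σ gᵢ) = (0.95·52.8 + 4.3·-79.5) / (0.95 + 4.3)
= -291.69 / 5.25 = -55.56 mV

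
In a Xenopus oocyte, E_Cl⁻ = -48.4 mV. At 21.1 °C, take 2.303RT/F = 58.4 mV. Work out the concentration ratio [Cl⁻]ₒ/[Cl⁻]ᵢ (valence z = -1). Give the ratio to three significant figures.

6.74

log₁₀([out]/[in]) = E·z/(58.4) = -48.4 × -1 / 58.4 = 0.8288
[out]/[in] = 10^(0.8288) = 6.742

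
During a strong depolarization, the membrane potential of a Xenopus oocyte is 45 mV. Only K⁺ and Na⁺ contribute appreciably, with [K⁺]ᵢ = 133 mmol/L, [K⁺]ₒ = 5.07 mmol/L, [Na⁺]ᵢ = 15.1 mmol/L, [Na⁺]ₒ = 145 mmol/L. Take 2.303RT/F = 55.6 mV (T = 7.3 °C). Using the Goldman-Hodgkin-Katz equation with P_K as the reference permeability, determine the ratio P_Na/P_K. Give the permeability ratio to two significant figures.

Let α = P_Na/P_K. GHK: Vm = 55.6·log₁₀[(Kₒ + α·Naₒ)/(Kᵢ + α·Naᵢ)].
10^(Vm/55.6) = 10^(45.0/55.6) = 6.4469
So 6.4469·(Kᵢ + α·Naᵢ) = Kₒ + α·Naₒ → α = (6.4469·133.0 − 5.07) / (145.0 − 6.4469·15.1)
α = (857.4 − 5.07) / (145.0 − 97.35) = 852.4/47.65 = 17.89

18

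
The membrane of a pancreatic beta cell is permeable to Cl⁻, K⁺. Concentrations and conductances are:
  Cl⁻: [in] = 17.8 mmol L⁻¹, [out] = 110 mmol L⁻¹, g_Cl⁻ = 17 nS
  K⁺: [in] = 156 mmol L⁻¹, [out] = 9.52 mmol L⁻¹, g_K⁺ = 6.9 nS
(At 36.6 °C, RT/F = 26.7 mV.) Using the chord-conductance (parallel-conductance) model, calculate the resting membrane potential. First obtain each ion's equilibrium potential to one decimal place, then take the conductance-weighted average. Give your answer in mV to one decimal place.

E_Cl⁻ = (26.7/-1)·ln(110/17.8) = -48.6 mV
E_K⁺ = (26.7/1)·ln(9.52/156) = -74.7 mV
Vm = (Σ gᵢEᵢ)/(Σ gᵢ) = (17·-48.6 + 6.9·-74.7) / (17 + 6.9)
= -1341.63 / 23.9 = -56.14 mV

-56.1 mV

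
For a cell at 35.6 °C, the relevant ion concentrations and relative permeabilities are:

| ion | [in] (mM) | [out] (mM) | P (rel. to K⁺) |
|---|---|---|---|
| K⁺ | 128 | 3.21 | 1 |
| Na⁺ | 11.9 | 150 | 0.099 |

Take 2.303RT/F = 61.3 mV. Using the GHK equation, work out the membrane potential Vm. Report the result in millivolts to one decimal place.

-52.4 mV

Vm = 61.3 · log₁₀[(Σ P·[cation]ₒ + Σ P·[anion]ᵢ) / (Σ P·[cation]ᵢ + Σ P·[anion]ₒ)]
Numerator = 1×3.21 + 0.099×150 = 18.06
Denominator = 1×128 + 0.099×11.9 = 129.2
Vm = 61.3 · log₁₀(0.13981) = 61.3 × (-0.8545) = -52.38 mV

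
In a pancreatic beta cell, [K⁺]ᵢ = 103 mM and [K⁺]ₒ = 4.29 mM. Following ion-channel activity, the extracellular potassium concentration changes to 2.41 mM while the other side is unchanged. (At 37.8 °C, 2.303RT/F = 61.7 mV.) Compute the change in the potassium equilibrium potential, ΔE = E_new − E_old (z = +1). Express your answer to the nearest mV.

-15 mV

E_old = (61.7/1)·log₁₀(4.29/103) = -85.17 mV
E_new = (61.7/1)·log₁₀(2.41/103) = -100.62 mV
ΔE = -100.62 − (-85.17) = -15.45 mV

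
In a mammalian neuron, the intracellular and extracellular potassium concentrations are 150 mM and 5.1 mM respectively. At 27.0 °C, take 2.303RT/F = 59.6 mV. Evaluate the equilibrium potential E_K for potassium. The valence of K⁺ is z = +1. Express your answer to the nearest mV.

E = (59.6/z) · log₁₀([K⁺]_out/[K⁺]_in) with z = +1.
= (59.6/1) · log₁₀(5.1/150) = 59.60 · log₁₀(0.034)
= 59.60 · (-1.4685) = -87.52 mV

-88 mV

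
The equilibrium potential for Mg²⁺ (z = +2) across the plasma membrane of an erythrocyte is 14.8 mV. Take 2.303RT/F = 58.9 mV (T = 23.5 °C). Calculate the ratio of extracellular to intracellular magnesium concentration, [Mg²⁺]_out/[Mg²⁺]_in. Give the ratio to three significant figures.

log₁₀([out]/[in]) = E·z/(58.9) = 14.8 × 2 / 58.9 = 0.5025
[out]/[in] = 10^(0.5025) = 3.181

3.18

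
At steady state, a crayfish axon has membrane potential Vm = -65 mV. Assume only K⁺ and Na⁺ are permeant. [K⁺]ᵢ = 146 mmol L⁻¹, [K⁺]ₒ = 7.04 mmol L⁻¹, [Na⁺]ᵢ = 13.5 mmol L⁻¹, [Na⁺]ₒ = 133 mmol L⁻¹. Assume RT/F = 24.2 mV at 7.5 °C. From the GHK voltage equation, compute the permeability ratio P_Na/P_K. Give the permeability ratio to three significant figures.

Let α = P_Na/P_K. GHK: Vm = 24.2·ln[(Kₒ + α·Naₒ)/(Kᵢ + α·Naᵢ)].
e^(Vm/24.2) = e^(-65.0/24.2) = 0.068156
So 0.068156·(Kᵢ + α·Naᵢ) = Kₒ + α·Naₒ → α = (0.068156·146.0 − 7.04) / (133.0 − 0.068156·13.5)
α = (9.951 − 7.04) / (133.0 − 0.9201) = 2.911/132.1 = 0.02204

0.0220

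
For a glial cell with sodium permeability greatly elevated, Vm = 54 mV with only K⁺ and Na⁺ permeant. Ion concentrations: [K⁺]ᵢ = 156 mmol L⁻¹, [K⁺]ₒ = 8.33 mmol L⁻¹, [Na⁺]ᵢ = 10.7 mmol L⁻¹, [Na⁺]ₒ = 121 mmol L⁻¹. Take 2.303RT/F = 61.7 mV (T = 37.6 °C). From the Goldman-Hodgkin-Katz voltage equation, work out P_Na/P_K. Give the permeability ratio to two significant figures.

Let α = P_Na/P_K. GHK: Vm = 61.7·log₁₀[(Kₒ + α·Naₒ)/(Kᵢ + α·Naᵢ)].
10^(Vm/61.7) = 10^(54.0/61.7) = 7.5024
So 7.5024·(Kᵢ + α·Naᵢ) = Kₒ + α·Naₒ → α = (7.5024·156.0 − 8.33) / (121.0 − 7.5024·10.7)
α = (1170 − 8.33) / (121.0 − 80.28) = 1162/40.72 = 28.53

29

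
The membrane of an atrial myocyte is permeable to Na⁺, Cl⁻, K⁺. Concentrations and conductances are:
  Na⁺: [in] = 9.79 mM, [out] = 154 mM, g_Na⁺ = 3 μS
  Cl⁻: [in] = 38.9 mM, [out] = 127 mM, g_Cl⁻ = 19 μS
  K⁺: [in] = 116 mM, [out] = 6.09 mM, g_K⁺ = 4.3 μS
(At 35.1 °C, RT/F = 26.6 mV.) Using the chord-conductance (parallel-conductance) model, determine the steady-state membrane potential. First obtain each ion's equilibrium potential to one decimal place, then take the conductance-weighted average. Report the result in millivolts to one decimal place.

-27.2 mV

E_Na⁺ = (26.6/1)·ln(154/9.79) = 73.3 mV
E_Cl⁻ = (26.6/-1)·ln(127/38.9) = -31.5 mV
E_K⁺ = (26.6/1)·ln(6.09/116) = -78.4 mV
Vm = (Σ gᵢEᵢ)/(Σ gᵢ) = (3·73.3 + 19·-31.5 + 4.3·-78.4) / (3 + 19 + 4.3)
= -715.72 / 26.3 = -27.21 mV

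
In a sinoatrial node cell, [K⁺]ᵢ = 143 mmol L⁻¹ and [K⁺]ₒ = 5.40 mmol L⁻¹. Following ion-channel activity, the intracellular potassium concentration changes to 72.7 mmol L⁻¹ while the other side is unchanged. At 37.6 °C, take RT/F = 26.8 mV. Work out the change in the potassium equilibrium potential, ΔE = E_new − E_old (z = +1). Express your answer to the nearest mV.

18 mV

E_old = (26.8/1)·ln(5.40/143) = -87.81 mV
E_new = (26.8/1)·ln(5.40/72.7) = -69.68 mV
ΔE = -69.68 − (-87.81) = 18.13 mV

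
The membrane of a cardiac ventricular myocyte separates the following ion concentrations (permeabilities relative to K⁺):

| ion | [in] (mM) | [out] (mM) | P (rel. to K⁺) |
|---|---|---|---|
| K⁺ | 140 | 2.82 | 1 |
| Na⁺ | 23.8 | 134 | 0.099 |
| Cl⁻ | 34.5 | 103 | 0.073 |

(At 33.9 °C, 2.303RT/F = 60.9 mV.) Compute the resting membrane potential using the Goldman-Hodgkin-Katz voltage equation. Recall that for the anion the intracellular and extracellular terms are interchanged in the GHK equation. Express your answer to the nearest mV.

-55 mV

Vm = 60.9 · log₁₀[(Σ P·[cation]ₒ + Σ P·[anion]ᵢ) / (Σ P·[cation]ᵢ + Σ P·[anion]ₒ)]
Numerator = 1×2.82 + 0.099×134 + 0.073×34.5 = 18.6
Denominator = 1×140 + 0.099×23.8 + 0.073×103 = 149.9
Vm = 60.9 · log₁₀(0.12413) = 60.9 × (-0.9061) = -55.18 mV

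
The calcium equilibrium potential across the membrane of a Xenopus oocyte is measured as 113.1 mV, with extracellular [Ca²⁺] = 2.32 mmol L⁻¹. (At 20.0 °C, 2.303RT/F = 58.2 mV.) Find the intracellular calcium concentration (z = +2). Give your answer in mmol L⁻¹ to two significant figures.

0.00030 mmol L⁻¹

Nernst: E = (58.2/2) · log₁₀([out]/[in]), so log₁₀([out]/[in]) = 113.1 × 2 / 58.2 = 3.8866.
[out]/[in] = 10^(3.8866) = 7702.
[in] = 2.32 / 7702 = 0.0003012 mmol L⁻¹.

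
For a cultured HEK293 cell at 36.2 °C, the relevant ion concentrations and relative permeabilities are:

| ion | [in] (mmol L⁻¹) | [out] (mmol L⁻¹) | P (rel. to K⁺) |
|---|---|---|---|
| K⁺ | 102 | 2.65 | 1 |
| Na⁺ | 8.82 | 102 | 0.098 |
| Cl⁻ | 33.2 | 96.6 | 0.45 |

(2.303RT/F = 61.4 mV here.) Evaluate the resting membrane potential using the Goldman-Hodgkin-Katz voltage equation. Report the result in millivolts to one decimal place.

Vm = 61.4 · log₁₀[(Σ P·[cation]ₒ + Σ P·[anion]ᵢ) / (Σ P·[cation]ᵢ + Σ P·[anion]ₒ)]
Numerator = 1×2.65 + 0.098×102 + 0.45×33.2 = 27.59
Denominator = 1×102 + 0.098×8.82 + 0.45×96.6 = 146.3
Vm = 61.4 · log₁₀(0.18851) = 61.4 × (-0.7247) = -44.49 mV

-44.5 mV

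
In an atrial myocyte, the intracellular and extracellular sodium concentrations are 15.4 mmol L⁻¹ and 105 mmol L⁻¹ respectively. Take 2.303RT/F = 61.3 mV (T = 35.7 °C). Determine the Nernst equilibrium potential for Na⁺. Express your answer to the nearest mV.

51 mV

E = (61.3/z) · log₁₀([Na⁺]_out/[Na⁺]_in) with z = +1.
= (61.3/1) · log₁₀(105/15.4) = 61.30 · log₁₀(6.818)
= 61.30 · (0.8337) = 51.10 mV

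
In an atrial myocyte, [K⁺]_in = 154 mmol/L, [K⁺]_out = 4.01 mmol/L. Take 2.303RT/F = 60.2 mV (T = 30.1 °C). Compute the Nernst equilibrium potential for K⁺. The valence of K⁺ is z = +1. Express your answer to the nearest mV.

E = (60.2/z) · log₁₀([K⁺]_out/[K⁺]_in) with z = +1.
= (60.2/1) · log₁₀(4.01/154) = 60.20 · log₁₀(0.02604)
= 60.20 · (-1.5844) = -95.38 mV

-95 mV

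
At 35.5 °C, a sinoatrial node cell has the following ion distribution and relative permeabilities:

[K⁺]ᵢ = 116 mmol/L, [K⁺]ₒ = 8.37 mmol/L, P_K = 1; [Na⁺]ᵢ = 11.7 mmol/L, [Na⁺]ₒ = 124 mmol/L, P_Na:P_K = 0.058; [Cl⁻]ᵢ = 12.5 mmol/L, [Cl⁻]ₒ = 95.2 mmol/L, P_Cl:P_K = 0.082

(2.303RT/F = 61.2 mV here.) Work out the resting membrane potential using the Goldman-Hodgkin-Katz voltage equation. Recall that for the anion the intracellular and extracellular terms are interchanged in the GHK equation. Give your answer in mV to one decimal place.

Vm = 61.2 · log₁₀[(Σ P·[cation]ₒ + Σ P·[anion]ᵢ) / (Σ P·[cation]ᵢ + Σ P·[anion]ₒ)]
Numerator = 1×8.37 + 0.058×124 + 0.082×12.5 = 16.59
Denominator = 1×116 + 0.058×11.7 + 0.082×95.2 = 124.5
Vm = 61.2 · log₁₀(0.13324) = 61.2 × (-0.8753) = -53.57 mV

-53.6 mV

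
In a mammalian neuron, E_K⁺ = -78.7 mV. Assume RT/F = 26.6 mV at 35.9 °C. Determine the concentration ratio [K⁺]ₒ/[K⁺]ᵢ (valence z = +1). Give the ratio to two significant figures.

ln([out]/[in]) = E·z/(26.6) = -78.7 × 1 / 26.6 = -2.9586
[out]/[in] = e^(-2.9586) = 0.05189

0.052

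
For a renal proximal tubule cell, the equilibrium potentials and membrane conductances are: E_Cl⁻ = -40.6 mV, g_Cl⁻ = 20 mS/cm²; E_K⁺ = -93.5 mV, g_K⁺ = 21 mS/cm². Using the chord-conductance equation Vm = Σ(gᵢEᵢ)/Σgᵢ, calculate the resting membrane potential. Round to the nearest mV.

Σ gᵢEᵢ = 20·(-40.6) + 21·(-93.5) = -2775.50
Σ gᵢ = 20 + 21 = 41
Vm = -2775.50 / 41 = -67.70 mV

-68 mV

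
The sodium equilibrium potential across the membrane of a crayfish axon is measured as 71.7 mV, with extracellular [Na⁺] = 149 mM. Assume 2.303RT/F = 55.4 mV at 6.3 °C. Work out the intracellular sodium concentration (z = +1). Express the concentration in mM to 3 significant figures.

Nernst: E = (55.4/1) · log₁₀([out]/[in]), so log₁₀([out]/[in]) = 71.7 × 1 / 55.4 = 1.2942.
[out]/[in] = 10^(1.2942) = 19.69.
[in] = 149 / 19.69 = 7.568 mM.

7.57 mM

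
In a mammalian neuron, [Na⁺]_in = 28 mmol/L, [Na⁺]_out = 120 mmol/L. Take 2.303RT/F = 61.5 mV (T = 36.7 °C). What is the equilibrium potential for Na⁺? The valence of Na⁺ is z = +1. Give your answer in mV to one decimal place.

E = (61.5/z) · log₁₀([Na⁺]_out/[Na⁺]_in) with z = +1.
= (61.5/1) · log₁₀(120/28) = 61.50 · log₁₀(4.286)
= 61.50 · (0.6320) = 38.87 mV

38.9 mV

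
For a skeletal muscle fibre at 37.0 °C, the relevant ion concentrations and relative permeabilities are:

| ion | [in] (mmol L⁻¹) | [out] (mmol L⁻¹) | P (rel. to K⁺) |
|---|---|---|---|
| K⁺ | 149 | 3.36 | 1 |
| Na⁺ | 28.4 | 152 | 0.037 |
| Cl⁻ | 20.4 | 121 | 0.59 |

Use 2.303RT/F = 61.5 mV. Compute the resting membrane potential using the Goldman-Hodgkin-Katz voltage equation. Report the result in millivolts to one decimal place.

Vm = 61.5 · log₁₀[(Σ P·[cation]ₒ + Σ P·[anion]ᵢ) / (Σ P·[cation]ᵢ + Σ P·[anion]ₒ)]
Numerator = 1×3.36 + 0.037×152 + 0.59×20.4 = 21.02
Denominator = 1×149 + 0.037×28.4 + 0.59×121 = 221.4
Vm = 61.5 · log₁₀(0.094924) = 61.5 × (-1.0226) = -62.89 mV

-62.9 mV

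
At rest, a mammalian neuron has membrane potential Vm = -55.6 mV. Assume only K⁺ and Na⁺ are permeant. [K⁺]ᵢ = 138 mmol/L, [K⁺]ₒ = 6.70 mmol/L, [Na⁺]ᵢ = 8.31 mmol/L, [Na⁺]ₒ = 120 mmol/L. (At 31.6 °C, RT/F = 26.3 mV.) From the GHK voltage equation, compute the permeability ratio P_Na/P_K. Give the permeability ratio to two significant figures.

0.084

Let α = P_Na/P_K. GHK: Vm = 26.3·ln[(Kₒ + α·Naₒ)/(Kᵢ + α·Naᵢ)].
e^(Vm/26.3) = e^(-55.6/26.3) = 0.12075
So 0.12075·(Kᵢ + α·Naᵢ) = Kₒ + α·Naₒ → α = (0.12075·138.0 − 6.7) / (120.0 − 0.12075·8.31)
α = (16.66 − 6.7) / (120.0 − 1.003) = 9.963/119 = 0.08372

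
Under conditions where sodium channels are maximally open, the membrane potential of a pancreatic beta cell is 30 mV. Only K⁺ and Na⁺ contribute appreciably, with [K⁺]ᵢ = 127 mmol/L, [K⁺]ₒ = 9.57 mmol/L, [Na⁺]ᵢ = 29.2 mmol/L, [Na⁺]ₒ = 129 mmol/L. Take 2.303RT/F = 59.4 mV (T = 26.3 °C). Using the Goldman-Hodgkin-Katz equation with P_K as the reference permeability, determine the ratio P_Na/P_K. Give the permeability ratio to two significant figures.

Let α = P_Na/P_K. GHK: Vm = 59.4·log₁₀[(Kₒ + α·Naₒ)/(Kᵢ + α·Naᵢ)].
10^(Vm/59.4) = 10^(30.0/59.4) = 3.1993
So 3.1993·(Kᵢ + α·Naᵢ) = Kₒ + α·Naₒ → α = (3.1993·127.0 − 9.57) / (129.0 − 3.1993·29.2)
α = (406.3 − 9.57) / (129.0 − 93.42) = 396.7/35.58 = 11.15

11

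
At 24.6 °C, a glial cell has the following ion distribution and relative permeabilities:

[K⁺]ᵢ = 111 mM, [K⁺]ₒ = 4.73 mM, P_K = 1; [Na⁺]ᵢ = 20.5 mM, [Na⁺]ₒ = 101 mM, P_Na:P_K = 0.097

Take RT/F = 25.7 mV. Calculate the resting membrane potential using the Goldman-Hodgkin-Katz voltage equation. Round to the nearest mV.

-53 mV

Vm = 25.7 · ln[(Σ P·[cation]ₒ + Σ P·[anion]ᵢ) / (Σ P·[cation]ᵢ + Σ P·[anion]ₒ)]
Numerator = 1×4.73 + 0.097×101 = 14.53
Denominator = 1×111 + 0.097×20.5 = 113
Vm = 25.7 · ln(0.12857) = 25.7 × (-2.0513) = -52.72 mV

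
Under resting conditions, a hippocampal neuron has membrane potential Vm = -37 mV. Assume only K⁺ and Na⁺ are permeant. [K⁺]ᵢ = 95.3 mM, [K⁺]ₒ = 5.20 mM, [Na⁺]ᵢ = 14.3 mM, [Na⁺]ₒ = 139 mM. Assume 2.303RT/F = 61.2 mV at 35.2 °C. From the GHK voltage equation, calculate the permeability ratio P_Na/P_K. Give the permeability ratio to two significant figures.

Let α = P_Na/P_K. GHK: Vm = 61.2·log₁₀[(Kₒ + α·Naₒ)/(Kᵢ + α·Naᵢ)].
10^(Vm/61.2) = 10^(-37.0/61.2) = 0.24856
So 0.24856·(Kᵢ + α·Naᵢ) = Kₒ + α·Naₒ → α = (0.24856·95.3 − 5.2) / (139.0 − 0.24856·14.3)
α = (23.69 − 5.2) / (139.0 − 3.554) = 18.49/135.4 = 0.1365

0.14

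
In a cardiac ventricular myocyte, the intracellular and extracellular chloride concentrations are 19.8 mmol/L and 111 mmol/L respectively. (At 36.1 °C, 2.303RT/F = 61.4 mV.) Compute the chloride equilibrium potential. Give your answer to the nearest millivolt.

-46 mV

E = (61.4/z) · log₁₀([Cl⁻]_out/[Cl⁻]_in) with z = -1.
For an anion, dividing by z = -1 reverses the sign.
= (61.4/-1) · log₁₀(111/19.8) = -61.40 · log₁₀(5.606)
= -61.40 · (0.7487) = -45.97 mV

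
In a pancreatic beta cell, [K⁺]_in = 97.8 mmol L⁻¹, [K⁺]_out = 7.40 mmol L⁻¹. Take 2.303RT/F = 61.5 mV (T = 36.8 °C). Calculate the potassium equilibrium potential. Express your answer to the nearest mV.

-69 mV

E = (61.5/z) · log₁₀([K⁺]_out/[K⁺]_in) with z = +1.
= (61.5/1) · log₁₀(7.40/97.8) = 61.50 · log₁₀(0.07566)
= 61.50 · (-1.1211) = -68.95 mV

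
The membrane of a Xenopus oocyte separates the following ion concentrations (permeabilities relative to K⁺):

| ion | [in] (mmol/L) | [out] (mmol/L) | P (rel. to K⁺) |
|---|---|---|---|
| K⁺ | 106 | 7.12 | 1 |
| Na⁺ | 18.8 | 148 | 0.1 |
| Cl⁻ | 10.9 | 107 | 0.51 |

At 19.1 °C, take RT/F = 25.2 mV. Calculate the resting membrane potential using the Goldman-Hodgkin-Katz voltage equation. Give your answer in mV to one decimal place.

-44.8 mV

Vm = 25.2 · ln[(Σ P·[cation]ₒ + Σ P·[anion]ᵢ) / (Σ P·[cation]ᵢ + Σ P·[anion]ₒ)]
Numerator = 1×7.12 + 0.1×148 + 0.51×10.9 = 27.48
Denominator = 1×106 + 0.1×18.8 + 0.51×107 = 162.4
Vm = 25.2 · ln(0.16915) = 25.2 × (-1.7769) = -44.78 mV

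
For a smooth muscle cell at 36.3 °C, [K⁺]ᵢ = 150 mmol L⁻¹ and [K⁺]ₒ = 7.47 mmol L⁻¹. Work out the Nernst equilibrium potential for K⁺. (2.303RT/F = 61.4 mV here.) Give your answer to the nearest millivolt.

-80 mV

E = (61.4/z) · log₁₀([K⁺]_out/[K⁺]_in) with z = +1.
= (61.4/1) · log₁₀(7.47/150) = 61.40 · log₁₀(0.0498)
= 61.40 · (-1.3028) = -79.99 mV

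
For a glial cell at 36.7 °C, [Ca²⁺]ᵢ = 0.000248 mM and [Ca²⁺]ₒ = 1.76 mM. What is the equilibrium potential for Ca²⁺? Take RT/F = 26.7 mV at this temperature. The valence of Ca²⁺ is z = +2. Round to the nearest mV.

118 mV

E = (26.7/z) · ln([Ca²⁺]_out/[Ca²⁺]_in) with z = +2.
= (26.7/2) · ln(1.76/0.000248) = 13.35 · ln(7097)
= 13.35 · (8.8674) = 118.38 mV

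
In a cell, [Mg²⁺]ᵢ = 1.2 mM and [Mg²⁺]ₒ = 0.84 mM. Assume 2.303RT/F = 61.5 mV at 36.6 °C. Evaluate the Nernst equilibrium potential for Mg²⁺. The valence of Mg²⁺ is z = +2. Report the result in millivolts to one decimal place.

E = (61.5/z) · log₁₀([Mg²⁺]_out/[Mg²⁺]_in) with z = +2.
= (61.5/2) · log₁₀(0.84/1.2) = 30.75 · log₁₀(0.7)
= 30.75 · (-0.1549) = -4.76 mV

-4.8 mV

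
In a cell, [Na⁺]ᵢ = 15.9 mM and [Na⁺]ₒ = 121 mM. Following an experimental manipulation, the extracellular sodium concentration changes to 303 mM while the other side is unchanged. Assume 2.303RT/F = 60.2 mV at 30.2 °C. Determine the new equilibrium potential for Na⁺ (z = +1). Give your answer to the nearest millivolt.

77 mV

After the shift: [Na⁺]_out = 303, [Na⁺]_in = 15.9 mM.
E_new = (60.2/1)·log₁₀(303/15.9) = 60.20 · (1.2800) = 77.06 mV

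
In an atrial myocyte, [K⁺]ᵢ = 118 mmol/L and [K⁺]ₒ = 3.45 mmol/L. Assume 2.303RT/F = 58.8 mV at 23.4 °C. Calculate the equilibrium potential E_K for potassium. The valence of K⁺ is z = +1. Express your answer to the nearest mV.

-90 mV

E = (58.8/z) · log₁₀([K⁺]_out/[K⁺]_in) with z = +1.
= (58.8/1) · log₁₀(3.45/118) = 58.80 · log₁₀(0.02924)
= 58.80 · (-1.5341) = -90.20 mV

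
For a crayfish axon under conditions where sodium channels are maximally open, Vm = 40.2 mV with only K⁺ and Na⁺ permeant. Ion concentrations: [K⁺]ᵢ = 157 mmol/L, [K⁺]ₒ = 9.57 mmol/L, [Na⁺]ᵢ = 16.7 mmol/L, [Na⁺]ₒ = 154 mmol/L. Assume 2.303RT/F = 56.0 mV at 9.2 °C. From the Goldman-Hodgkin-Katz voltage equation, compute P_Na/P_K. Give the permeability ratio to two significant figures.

Let α = P_Na/P_K. GHK: Vm = 56.0·log₁₀[(Kₒ + α·Naₒ)/(Kᵢ + α·Naᵢ)].
10^(Vm/56.0) = 10^(40.2/56.0) = 5.2222
So 5.2222·(Kᵢ + α·Naᵢ) = Kₒ + α·Naₒ → α = (5.2222·157.0 − 9.57) / (154.0 − 5.2222·16.7)
α = (819.9 − 9.57) / (154.0 − 87.21) = 810.3/66.79 = 12.13

12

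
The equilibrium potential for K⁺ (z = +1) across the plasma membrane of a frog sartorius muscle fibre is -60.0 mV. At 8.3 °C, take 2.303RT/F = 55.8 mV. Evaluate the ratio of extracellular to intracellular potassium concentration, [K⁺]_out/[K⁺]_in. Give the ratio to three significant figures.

0.0841

log₁₀([out]/[in]) = E·z/(55.8) = -60.0 × 1 / 55.8 = -1.0753
[out]/[in] = 10^(-1.0753) = 0.08409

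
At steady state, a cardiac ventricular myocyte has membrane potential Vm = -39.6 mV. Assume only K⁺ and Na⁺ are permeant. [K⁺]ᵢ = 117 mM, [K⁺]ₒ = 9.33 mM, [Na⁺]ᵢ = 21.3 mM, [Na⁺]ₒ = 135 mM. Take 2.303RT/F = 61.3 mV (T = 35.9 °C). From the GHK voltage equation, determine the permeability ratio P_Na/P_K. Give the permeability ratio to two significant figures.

0.13

Let α = P_Na/P_K. GHK: Vm = 61.3·log₁₀[(Kₒ + α·Naₒ)/(Kᵢ + α·Naᵢ)].
10^(Vm/61.3) = 10^(-39.6/61.3) = 0.22594
So 0.22594·(Kᵢ + α·Naᵢ) = Kₒ + α·Naₒ → α = (0.22594·117.0 − 9.33) / (135.0 − 0.22594·21.3)
α = (26.44 − 9.33) / (135.0 − 4.813) = 17.11/130.2 = 0.1314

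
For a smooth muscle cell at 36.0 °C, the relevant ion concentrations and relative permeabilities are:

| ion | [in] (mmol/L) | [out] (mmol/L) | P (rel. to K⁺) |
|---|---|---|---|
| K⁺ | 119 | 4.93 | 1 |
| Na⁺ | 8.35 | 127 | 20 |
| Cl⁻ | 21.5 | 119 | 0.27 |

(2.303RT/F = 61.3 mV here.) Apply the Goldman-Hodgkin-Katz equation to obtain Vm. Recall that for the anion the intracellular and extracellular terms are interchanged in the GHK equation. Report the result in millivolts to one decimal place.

55.4 mV

Vm = 61.3 · log₁₀[(Σ P·[cation]ₒ + Σ P·[anion]ᵢ) / (Σ P·[cation]ᵢ + Σ P·[anion]ₒ)]
Numerator = 1×4.93 + 20×127 + 0.27×21.5 = 2551
Denominator = 1×119 + 20×8.35 + 0.27×119 = 318.1
Vm = 61.3 · log₁₀(8.0179) = 61.3 × (0.9041) = 55.42 mV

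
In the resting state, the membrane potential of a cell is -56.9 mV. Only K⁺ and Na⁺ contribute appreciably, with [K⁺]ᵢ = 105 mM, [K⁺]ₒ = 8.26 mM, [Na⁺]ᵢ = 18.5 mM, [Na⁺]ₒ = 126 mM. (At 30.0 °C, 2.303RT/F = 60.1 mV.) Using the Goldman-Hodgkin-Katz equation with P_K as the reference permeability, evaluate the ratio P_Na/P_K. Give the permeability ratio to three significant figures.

Let α = P_Na/P_K. GHK: Vm = 60.1·log₁₀[(Kₒ + α·Naₒ)/(Kᵢ + α·Naᵢ)].
10^(Vm/60.1) = 10^(-56.9/60.1) = 0.11304
So 0.11304·(Kᵢ + α·Naᵢ) = Kₒ + α·Naₒ → α = (0.11304·105.0 − 8.26) / (126.0 − 0.11304·18.5)
α = (11.87 − 8.26) / (126.0 − 2.091) = 3.61/123.9 = 0.02913

0.0291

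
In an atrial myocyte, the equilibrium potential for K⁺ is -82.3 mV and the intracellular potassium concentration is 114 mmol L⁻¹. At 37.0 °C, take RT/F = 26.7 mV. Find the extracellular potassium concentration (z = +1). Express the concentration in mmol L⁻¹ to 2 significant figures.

5.2 mmol L⁻¹

Nernst: E = (26.7/1) · ln([out]/[in]), so ln([out]/[in]) = -82.3 × 1 / 26.7 = -3.0824.
[out]/[in] = e^(-3.0824) = 0.04585.
[out] = 0.04585 × 114 = 5.227 mmol L⁻¹.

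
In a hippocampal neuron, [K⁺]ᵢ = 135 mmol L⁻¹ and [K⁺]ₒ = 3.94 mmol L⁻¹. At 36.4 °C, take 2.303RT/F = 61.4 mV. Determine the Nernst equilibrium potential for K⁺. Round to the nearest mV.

-94 mV

E = (61.4/z) · log₁₀([K⁺]_out/[K⁺]_in) with z = +1.
= (61.4/1) · log₁₀(3.94/135) = 61.40 · log₁₀(0.02919)
= 61.40 · (-1.5348) = -94.24 mV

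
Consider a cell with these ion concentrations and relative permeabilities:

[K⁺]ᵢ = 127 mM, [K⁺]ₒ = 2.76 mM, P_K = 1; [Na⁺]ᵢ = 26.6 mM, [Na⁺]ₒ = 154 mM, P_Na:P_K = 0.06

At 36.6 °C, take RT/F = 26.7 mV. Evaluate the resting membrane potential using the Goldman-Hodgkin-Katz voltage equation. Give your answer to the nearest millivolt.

-63 mV

Vm = 26.7 · ln[(Σ P·[cation]ₒ + Σ P·[anion]ᵢ) / (Σ P·[cation]ᵢ + Σ P·[anion]ₒ)]
Numerator = 1×2.76 + 0.06×154 = 12
Denominator = 1×127 + 0.06×26.6 = 128.6
Vm = 26.7 · ln(0.093315) = 26.7 × (-2.3718) = -63.33 mV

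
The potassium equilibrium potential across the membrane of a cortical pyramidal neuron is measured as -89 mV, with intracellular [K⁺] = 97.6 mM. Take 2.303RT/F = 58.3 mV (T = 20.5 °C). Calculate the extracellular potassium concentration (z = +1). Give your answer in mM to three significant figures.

Nernst: E = (58.3/1) · log₁₀([out]/[in]), so log₁₀([out]/[in]) = -89.0 × 1 / 58.3 = -1.5266.
[out]/[in] = 10^(-1.5266) = 0.02974.
[out] = 0.02974 × 97.6 = 2.903 mM.

2.90 mM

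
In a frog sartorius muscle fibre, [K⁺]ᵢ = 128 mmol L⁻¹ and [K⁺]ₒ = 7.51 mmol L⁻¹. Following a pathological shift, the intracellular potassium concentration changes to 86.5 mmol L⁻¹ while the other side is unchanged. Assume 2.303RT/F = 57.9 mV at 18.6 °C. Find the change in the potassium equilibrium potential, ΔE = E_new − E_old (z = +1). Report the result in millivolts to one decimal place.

E_old = (57.9/1)·log₁₀(7.51/128) = -71.31 mV
E_new = (57.9/1)·log₁₀(7.51/86.5) = -61.45 mV
ΔE = -61.45 − (-71.31) = 9.85 mV

9.9 mV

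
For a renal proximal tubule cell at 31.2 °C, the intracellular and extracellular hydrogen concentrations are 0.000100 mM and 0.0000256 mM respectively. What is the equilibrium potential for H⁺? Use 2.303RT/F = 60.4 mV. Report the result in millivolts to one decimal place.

E = (60.4/z) · log₁₀([H⁺]_out/[H⁺]_in) with z = +1.
= (60.4/1) · log₁₀(0.0000256/0.000100) = 60.40 · log₁₀(0.256)
= 60.40 · (-0.5918) = -35.74 mV

-35.7 mV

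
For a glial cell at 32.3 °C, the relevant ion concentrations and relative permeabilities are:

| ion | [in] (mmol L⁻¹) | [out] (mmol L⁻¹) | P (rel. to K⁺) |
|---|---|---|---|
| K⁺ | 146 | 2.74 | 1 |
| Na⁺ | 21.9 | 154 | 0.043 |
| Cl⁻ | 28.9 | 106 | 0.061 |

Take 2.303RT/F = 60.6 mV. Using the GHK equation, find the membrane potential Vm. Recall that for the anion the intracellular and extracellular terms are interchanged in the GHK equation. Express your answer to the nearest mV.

Vm = 60.6 · log₁₀[(Σ P·[cation]ₒ + Σ P·[anion]ᵢ) / (Σ P·[cation]ᵢ + Σ P·[anion]ₒ)]
Numerator = 1×2.74 + 0.043×154 + 0.061×28.9 = 11.12
Denominator = 1×146 + 0.043×21.9 + 0.061×106 = 153.4
Vm = 60.6 · log₁₀(0.072519) = 60.6 × (-1.1396) = -69.06 mV

-69 mV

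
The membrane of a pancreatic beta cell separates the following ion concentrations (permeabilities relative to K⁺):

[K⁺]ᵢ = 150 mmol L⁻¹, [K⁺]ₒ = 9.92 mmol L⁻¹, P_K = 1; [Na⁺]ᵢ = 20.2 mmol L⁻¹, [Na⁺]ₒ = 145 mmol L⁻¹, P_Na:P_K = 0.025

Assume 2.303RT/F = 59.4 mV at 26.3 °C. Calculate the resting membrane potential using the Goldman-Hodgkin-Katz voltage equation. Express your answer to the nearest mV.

Vm = 59.4 · log₁₀[(Σ P·[cation]ₒ + Σ P·[anion]ᵢ) / (Σ P·[cation]ᵢ + Σ P·[anion]ₒ)]
Numerator = 1×9.92 + 0.025×145 = 13.54
Denominator = 1×150 + 0.025×20.2 = 150.5
Vm = 59.4 · log₁₀(0.089997) = 59.4 × (-1.0458) = -62.12 mV

-62 mV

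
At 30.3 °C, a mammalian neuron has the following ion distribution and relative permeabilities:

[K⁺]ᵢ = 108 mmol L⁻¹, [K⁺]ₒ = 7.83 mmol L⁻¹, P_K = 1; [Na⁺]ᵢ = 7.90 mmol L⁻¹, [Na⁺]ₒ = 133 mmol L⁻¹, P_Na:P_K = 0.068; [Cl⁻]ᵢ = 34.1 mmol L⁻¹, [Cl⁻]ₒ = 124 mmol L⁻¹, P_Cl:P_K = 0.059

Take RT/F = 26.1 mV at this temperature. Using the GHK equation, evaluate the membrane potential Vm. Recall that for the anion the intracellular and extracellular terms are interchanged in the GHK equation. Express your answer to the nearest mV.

-47 mV

Vm = 26.1 · ln[(Σ P·[cation]ₒ + Σ P·[anion]ᵢ) / (Σ P·[cation]ᵢ + Σ P·[anion]ₒ)]
Numerator = 1×7.83 + 0.068×133 + 0.059×34.1 = 18.89
Denominator = 1×108 + 0.068×7.90 + 0.059×124 = 115.9
Vm = 26.1 · ln(0.16302) = 26.1 × (-1.8139) = -47.34 mV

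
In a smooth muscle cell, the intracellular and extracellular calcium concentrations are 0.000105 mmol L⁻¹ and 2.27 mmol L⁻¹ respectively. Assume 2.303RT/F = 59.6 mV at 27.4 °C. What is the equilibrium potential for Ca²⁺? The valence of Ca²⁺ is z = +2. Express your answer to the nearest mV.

E = (59.6/z) · log₁₀([Ca²⁺]_out/[Ca²⁺]_in) with z = +2.
= (59.6/2) · log₁₀(2.27/0.000105) = 29.80 · log₁₀(2.162e+04)
= 29.80 · (4.3348) = 129.18 mV

129 mV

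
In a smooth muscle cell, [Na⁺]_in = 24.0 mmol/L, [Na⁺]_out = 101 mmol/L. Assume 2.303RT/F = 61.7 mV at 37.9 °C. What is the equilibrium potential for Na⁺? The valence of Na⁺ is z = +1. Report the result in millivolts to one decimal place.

E = (61.7/z) · log₁₀([Na⁺]_out/[Na⁺]_in) with z = +1.
= (61.7/1) · log₁₀(101/24.0) = 61.70 · log₁₀(4.208)
= 61.70 · (0.6241) = 38.51 mV

38.5 mV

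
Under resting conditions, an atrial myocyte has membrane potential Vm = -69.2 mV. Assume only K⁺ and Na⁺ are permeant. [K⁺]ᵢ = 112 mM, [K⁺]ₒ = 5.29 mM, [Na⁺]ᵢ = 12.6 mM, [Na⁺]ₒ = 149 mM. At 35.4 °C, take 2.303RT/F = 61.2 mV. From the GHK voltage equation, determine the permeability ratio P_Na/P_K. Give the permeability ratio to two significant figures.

0.020

Let α = P_Na/P_K. GHK: Vm = 61.2·log₁₀[(Kₒ + α·Naₒ)/(Kᵢ + α·Naᵢ)].
10^(Vm/61.2) = 10^(-69.2/61.2) = 0.074008
So 0.074008·(Kᵢ + α·Naᵢ) = Kₒ + α·Naₒ → α = (0.074008·112.0 − 5.29) / (149.0 − 0.074008·12.6)
α = (8.289 − 5.29) / (149.0 − 0.9325) = 2.999/148.1 = 0.02025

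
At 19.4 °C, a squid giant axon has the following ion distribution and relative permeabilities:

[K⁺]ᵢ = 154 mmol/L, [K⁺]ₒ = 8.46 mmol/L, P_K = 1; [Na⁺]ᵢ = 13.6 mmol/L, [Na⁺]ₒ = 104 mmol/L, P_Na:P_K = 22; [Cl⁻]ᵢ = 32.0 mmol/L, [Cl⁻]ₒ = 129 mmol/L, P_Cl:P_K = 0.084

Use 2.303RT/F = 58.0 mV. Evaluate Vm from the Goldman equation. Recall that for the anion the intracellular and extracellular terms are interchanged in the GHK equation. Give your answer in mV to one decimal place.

Vm = 58.0 · log₁₀[(Σ P·[cation]ₒ + Σ P·[anion]ᵢ) / (Σ P·[cation]ᵢ + Σ P·[anion]ₒ)]
Numerator = 1×8.46 + 22×104 + 0.084×32.0 = 2299
Denominator = 1×154 + 22×13.6 + 0.084×129 = 464
Vm = 58.0 · log₁₀(4.9547) = 58.0 × (0.6950) = 40.31 mV

40.3 mV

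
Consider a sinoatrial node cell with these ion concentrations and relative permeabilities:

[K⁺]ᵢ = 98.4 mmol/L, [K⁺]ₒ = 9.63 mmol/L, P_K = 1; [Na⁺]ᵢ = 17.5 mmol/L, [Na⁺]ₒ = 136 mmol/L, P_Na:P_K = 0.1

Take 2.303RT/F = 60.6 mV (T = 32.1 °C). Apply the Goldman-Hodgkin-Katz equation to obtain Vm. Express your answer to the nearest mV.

Vm = 60.6 · log₁₀[(Σ P·[cation]ₒ + Σ P·[anion]ᵢ) / (Σ P·[cation]ᵢ + Σ P·[anion]ₒ)]
Numerator = 1×9.63 + 0.1×136 = 23.23
Denominator = 1×98.4 + 0.1×17.5 = 100.2
Vm = 60.6 · log₁₀(0.23195) = 60.6 × (-0.6346) = -38.46 mV

-38 mV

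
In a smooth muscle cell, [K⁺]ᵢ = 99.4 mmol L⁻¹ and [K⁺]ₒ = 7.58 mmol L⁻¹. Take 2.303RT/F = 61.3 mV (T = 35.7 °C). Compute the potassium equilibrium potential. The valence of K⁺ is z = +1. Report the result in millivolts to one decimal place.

-68.5 mV

E = (61.3/z) · log₁₀([K⁺]_out/[K⁺]_in) with z = +1.
= (61.3/1) · log₁₀(7.58/99.4) = 61.30 · log₁₀(0.07626)
= 61.30 · (-1.1177) = -68.52 mV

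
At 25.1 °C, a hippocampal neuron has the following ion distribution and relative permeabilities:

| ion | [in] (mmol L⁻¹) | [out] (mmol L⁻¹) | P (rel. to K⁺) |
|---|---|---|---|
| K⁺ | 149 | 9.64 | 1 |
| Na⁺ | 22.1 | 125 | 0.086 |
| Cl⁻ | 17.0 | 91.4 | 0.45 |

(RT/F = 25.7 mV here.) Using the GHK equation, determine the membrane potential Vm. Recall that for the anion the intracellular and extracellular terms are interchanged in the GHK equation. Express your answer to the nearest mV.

-49 mV

Vm = 25.7 · ln[(Σ P·[cation]ₒ + Σ P·[anion]ᵢ) / (Σ P·[cation]ᵢ + Σ P·[anion]ₒ)]
Numerator = 1×9.64 + 0.086×125 + 0.45×17.0 = 28.04
Denominator = 1×149 + 0.086×22.1 + 0.45×91.4 = 192
Vm = 25.7 · ln(0.14602) = 25.7 × (-1.9240) = -49.45 mV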